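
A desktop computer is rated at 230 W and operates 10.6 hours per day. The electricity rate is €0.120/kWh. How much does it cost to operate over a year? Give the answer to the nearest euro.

Energy = 230 W × 10.6 h/day × 365 days = 889,870 Wh = 889.9 kWh
Cost = 889.9 kWh × €0.120/kWh = €106.78 ≈ €107

€107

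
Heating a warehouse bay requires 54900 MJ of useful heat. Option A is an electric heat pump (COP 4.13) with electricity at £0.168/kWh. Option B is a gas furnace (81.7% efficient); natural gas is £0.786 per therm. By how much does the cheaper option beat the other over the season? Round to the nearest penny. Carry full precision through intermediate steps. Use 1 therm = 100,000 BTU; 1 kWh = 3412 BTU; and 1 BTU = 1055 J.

£119.76

Heat load = 54900 MJ = 54,900,000,000 J / 1055 = 52,037,915 BTU
Gas: input = 52,037,915 / 0.817 = 63,693,898 BTU = 636.9 therm → 636.9 × £0.786 = £500.63
Heat pump: 52,037,915 BTU / 3412 = 15,250 kWh heat; / 4.13 = 3,693 kWh in → × £0.168 = £620.40
Difference = |£500.63 − £620.40| = £119.76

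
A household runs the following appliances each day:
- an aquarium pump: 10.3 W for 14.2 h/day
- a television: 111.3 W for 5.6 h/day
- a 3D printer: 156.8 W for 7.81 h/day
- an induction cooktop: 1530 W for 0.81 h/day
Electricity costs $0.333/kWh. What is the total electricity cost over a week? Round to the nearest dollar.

$8

aquarium pump: 10.3 W × 14.2 h × 7 d = 1,024 Wh = 1.024 kWh
television: 111.3 W × 5.6 h × 7 d = 4,363 Wh = 4.363 kWh
3D printer: 156.8 W × 7.81 h × 7 d = 8,572 Wh = 8.572 kWh
induction cooktop: 1530 W × 0.81 h × 7 d = 8,675 Wh = 8.675 kWh
Total energy = 1.024 + 4.363 + 8.572 + 8.675 = 22.63 kWh
Cost = 22.63 kWh × $0.333 = $7.54 ≈ $8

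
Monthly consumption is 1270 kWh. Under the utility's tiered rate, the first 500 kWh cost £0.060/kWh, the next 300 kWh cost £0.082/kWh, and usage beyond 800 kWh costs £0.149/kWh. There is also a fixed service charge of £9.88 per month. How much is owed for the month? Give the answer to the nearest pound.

First 500 kWh × £0.060 = £30.00
Next 300 kWh × £0.082 = £24.60
Remaining 470 kWh × £0.149 = £70.03
Energy charge = £124.63; + service £9.88 = £134.51 ≈ £135

£135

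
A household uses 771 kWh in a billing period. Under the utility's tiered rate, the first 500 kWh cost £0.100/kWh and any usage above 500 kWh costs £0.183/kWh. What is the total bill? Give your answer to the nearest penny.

£99.59

First 500 kWh × £0.100 = £50.00
Remaining 271 kWh × £0.183 = £49.59
Total = £99.59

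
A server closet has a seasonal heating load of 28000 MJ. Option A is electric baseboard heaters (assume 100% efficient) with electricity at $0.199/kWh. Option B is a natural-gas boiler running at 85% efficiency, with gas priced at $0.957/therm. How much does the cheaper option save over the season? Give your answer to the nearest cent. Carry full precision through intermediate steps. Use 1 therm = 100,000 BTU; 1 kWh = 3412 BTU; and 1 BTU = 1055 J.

Heat load = 28000 MJ = 28,000,000,000 J / 1055 = 26,540,284 BTU
Gas: input = 26,540,284 / 0.85 = 31,223,864 BTU = 312.2 therm → 312.2 × $0.957 = $298.81
Electric: 26,540,284 BTU / 3412 = 7,779 kWh → × $0.199 = $1,547.92
Difference = |$298.81 − $1,547.92| = $1,249.11

$1249.11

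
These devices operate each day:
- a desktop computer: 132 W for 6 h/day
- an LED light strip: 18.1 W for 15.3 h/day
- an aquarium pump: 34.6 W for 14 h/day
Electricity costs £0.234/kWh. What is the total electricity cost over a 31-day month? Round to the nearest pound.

desktop computer: 132 W × 6 h × 31 d = 24,552 Wh = 24.55 kWh
LED light strip: 18.1 W × 15.3 h × 31 d = 8,585 Wh = 8.585 kWh
aquarium pump: 34.6 W × 14 h × 31 d = 15,016 Wh = 15.02 kWh
Total energy = 24.55 + 8.585 + 15.02 = 48.15 kWh
Cost = 48.15 kWh × £0.234 = £11.27 ≈ £11

£11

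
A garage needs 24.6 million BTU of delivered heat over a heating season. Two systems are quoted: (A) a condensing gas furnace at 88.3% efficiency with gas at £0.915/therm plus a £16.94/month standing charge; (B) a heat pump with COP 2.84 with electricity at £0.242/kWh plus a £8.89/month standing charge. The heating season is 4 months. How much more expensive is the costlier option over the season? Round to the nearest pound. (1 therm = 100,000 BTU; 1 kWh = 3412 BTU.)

Heat load = 24.6 × 10⁶ BTU = 24,600,000 BTU
Gas: input = 24,600,000 / 0.883 = 27,859,570 BTU = 278.6 therm → 278.6 × £0.915 = £254.92; + 4 × £16.94 standing = £322.68
Heat pump: 24,600,000 BTU / 3412 = 7,210 kWh heat; / 2.84 = 2,539 kWh in → × £0.242 = £614.36; + 4 × £8.89 standing = £649.92
Difference = |£322.68 − £649.92| = £327.25 ≈ £327

£327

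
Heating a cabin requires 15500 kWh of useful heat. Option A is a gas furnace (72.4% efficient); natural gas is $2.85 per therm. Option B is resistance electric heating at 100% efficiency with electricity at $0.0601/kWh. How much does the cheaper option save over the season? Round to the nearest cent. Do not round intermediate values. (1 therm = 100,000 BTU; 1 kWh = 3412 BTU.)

Heat load = 15500 kWh × 3412 = 52,886,000 BTU
Gas: input = 52,886,000 / 0.724 = 73,046,961 BTU = 730.5 therm → 730.5 × $2.85 = $2,081.84
Electric: 52,886,000 BTU / 3412 = 15,500 kWh → × $0.0601 = $931.55
Difference = |$2,081.84 − $931.55| = $1,150.29

$1150.29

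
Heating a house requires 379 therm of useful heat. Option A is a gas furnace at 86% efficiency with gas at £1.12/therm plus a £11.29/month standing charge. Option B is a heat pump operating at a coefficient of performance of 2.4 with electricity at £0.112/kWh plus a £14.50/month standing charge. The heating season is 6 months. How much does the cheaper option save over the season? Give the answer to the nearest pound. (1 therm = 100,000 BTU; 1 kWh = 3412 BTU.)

£44

Heat load = 379 therm × 100,000 = 37,900,000 BTU
Gas: input = 37,900,000 / 0.86 = 44,069,767 BTU = 440.7 therm → 440.7 × £1.12 = £493.58; + 6 × £11.29 standing = £561.32
Heat pump: 37,900,000 BTU / 3412 = 11,110 kWh heat; / 2.4 = 4,628 kWh in → × £0.112 = £518.37; + 6 × £14.50 standing = £605.37
Difference = |£561.32 − £605.37| = £44.05 ≈ £44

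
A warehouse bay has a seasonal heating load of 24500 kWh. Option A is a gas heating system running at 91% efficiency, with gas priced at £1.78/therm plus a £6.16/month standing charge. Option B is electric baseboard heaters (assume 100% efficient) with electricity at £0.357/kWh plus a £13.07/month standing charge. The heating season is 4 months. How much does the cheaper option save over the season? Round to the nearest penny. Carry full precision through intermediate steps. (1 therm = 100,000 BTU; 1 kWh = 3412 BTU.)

Heat load = 24500 kWh × 3412 = 83,594,000 BTU
Gas: input = 83,594,000 / 0.91 = 91,861,538 BTU = 918.6 therm → 918.6 × £1.78 = £1,635.14; + 4 × £6.16 standing = £1,659.78
Electric: 83,594,000 BTU / 3412 = 24,500 kWh → × £0.357 = £8,746.50; + 4 × £13.07 standing = £8,798.78
Difference = |£1,659.78 − £8,798.78| = £7,139.00

£7139.00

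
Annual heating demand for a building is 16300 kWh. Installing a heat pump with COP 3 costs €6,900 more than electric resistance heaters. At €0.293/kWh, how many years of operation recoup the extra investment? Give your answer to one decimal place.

2.2 years

Resistance: 16300 kWh × €0.293 = €4,775.90/yr
Heat pump: 16300 / 3 = 5433 kWh in → × €0.293 = €1,591.97/yr
Annual savings = €3,183.93
Payback = €6,900 / €3,183.93 = 2.17 years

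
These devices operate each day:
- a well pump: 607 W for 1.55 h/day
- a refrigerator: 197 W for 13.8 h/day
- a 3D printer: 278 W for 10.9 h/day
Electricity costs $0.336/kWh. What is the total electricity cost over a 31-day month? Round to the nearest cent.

well pump: 607 W × 1.55 h × 31 d = 29,166 Wh = 29.17 kWh
refrigerator: 197 W × 13.8 h × 31 d = 84,277 Wh = 84.28 kWh
3D printer: 278 W × 10.9 h × 31 d = 93,936 Wh = 93.94 kWh
Total energy = 29.17 + 84.28 + 93.94 = 207.4 kWh
Cost = 207.4 kWh × $0.336 = $69.68

$69.68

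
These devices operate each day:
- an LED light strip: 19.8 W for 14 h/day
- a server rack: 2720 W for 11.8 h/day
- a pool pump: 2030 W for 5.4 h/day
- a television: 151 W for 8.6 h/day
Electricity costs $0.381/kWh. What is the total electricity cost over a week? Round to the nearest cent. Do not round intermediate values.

LED light strip: 19.8 W × 14 h × 7 d = 1,940 Wh = 1.94 kWh
server rack: 2720 W × 11.8 h × 7 d = 224,672 Wh = 224.7 kWh
pool pump: 2030 W × 5.4 h × 7 d = 76,734 Wh = 76.73 kWh
television: 151 W × 8.6 h × 7 d = 9,090 Wh = 9.09 kWh
Total energy = 1.94 + 224.7 + 76.73 + 9.09 = 312.4 kWh
Cost = 312.4 kWh × $0.381 = $119.04

$119.04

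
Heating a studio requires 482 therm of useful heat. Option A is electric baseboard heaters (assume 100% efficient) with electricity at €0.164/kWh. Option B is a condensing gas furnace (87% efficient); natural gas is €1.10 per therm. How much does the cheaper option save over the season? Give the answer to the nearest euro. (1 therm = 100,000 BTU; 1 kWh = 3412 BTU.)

Heat load = 482 therm × 100,000 = 48,200,000 BTU
Gas: input = 48,200,000 / 0.87 = 55,402,299 BTU = 554 therm → 554 × €1.10 = €609.43
Electric: 48,200,000 BTU / 3412 = 14,130 kWh → × €0.164 = €2,316.76
Difference = |€609.43 − €2,316.76| = €1,707.34 ≈ €1707

€1707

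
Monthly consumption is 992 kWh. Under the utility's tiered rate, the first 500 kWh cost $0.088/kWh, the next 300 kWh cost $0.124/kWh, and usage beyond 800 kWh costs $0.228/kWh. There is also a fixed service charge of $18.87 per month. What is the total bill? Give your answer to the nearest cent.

$143.85

First 500 kWh × $0.088 = $44.00
Next 300 kWh × $0.124 = $37.20
Remaining 192 kWh × $0.228 = $43.78
Energy charge = $124.98; + service $18.87 = $143.85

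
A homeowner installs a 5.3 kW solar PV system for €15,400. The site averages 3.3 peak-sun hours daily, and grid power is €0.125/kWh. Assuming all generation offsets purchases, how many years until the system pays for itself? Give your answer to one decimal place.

Daily generation = 5.3 kW × 3.3 h = 17.49 kWh
Annual generation = 17.49 × 365 = 6383.8 kWh
Annual savings = 6383.8 × €0.125 = €797.98
Payback = €15,400 / €797.98 = 19.3 years

19.3 years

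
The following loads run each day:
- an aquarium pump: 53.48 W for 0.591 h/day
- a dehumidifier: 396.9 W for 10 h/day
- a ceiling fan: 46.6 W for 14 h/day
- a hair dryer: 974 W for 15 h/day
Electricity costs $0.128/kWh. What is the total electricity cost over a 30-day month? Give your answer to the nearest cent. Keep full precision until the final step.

$73.97

aquarium pump: 53.48 W × 0.591 h × 30 d = 948 Wh = 0.9482 kWh
dehumidifier: 396.9 W × 10 h × 30 d = 119,070 Wh = 119.1 kWh
ceiling fan: 46.6 W × 14 h × 30 d = 19,572 Wh = 19.57 kWh
hair dryer: 974 W × 15 h × 30 d = 438,300 Wh = 438.3 kWh
Total energy = 0.9482 + 119.1 + 19.57 + 438.3 = 577.9 kWh
Cost = 577.9 kWh × $0.128 = $73.97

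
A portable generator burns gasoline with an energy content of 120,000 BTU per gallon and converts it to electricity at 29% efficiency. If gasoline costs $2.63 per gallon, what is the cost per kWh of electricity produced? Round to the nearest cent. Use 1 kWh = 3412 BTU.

Electrical output per gallon = 120,000 BTU × 0.29 / 3412 BTU/kWh = 10.2 kWh
Cost per kWh = $2.63 / 10.2 kWh = $0.258

$0.26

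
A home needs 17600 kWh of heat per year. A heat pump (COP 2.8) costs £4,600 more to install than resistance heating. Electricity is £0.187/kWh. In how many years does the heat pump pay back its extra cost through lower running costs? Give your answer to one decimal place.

2.2 years

Resistance: 17600 kWh × £0.187 = £3,291.20/yr
Heat pump: 17600 / 2.8 = 6286 kWh in → × £0.187 = £1,175.43/yr
Annual savings = £2,115.77
Payback = £4,600 / £2,115.77 = 2.17 years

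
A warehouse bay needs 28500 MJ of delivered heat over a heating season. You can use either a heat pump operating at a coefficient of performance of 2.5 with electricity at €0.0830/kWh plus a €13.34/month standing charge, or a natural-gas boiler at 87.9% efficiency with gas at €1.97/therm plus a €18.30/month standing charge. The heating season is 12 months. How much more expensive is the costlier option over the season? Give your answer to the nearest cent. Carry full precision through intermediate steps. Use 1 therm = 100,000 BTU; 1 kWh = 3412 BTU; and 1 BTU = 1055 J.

Heat load = 28500 MJ = 28,500,000,000 J / 1055 = 27,014,218 BTU
Gas: input = 27,014,218 / 0.879 = 30,732,899 BTU = 307.3 therm → 307.3 × €1.97 = €605.44; + 12 × €18.30 standing = €825.04
Heat pump: 27,014,218 BTU / 3412 = 7,917 kWh heat; / 2.5 = 3,167 kWh in → × €0.0830 = €262.86; + 12 × €13.34 standing = €422.94
Difference = |€825.04 − €422.94| = €402.10

€402.10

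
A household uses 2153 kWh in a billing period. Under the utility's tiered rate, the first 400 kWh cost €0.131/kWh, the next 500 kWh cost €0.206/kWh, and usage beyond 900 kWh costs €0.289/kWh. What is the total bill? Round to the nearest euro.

First 400 kWh × €0.131 = €52.40
Next 500 kWh × €0.206 = €103.00
Remaining 1253 kWh × €0.289 = €362.12
Total = €517.52 ≈ €518

€518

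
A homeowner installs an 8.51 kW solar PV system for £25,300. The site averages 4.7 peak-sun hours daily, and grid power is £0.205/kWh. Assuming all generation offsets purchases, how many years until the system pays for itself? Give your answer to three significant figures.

Daily generation = 8.51 kW × 4.7 h = 40 kWh
Annual generation = 40 × 365 = 14599 kWh
Annual savings = 14599 × £0.205 = £2,992.78
Payback = £25,300 / £2,992.78 = 8.45 years

8.45 years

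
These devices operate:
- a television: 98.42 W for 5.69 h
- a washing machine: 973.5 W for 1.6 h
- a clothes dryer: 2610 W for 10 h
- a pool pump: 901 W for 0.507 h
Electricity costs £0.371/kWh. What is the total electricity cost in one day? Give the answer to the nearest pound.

£11

television: 98.42 W × 5.69 h = 560 Wh = 0.56 kWh
washing machine: 973.5 W × 1.6 h = 1,558 Wh = 1.558 kWh
clothes dryer: 2610 W × 10 h = 26,100 Wh = 26.1 kWh
pool pump: 901 W × 0.507 h = 457 Wh = 0.4568 kWh
Total energy = 0.56 + 1.558 + 26.1 + 0.4568 = 28.67 kWh
Cost = 28.67 kWh × £0.371 = £10.64 ≈ £11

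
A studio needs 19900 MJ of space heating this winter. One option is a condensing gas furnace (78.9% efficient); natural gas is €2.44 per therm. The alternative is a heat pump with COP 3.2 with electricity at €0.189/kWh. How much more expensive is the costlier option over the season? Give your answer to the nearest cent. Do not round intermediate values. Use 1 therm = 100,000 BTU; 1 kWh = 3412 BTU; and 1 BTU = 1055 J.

Heat load = 19900 MJ = 19,900,000,000 J / 1055 = 18,862,559 BTU
Gas: input = 18,862,559 / 0.789 = 23,906,919 BTU = 239.1 therm → 239.1 × €2.44 = €583.33
Heat pump: 18,862,559 BTU / 3412 = 5,528 kWh heat; / 3.2 = 1,728 kWh in → × €0.189 = €326.52
Difference = |€583.33 − €326.52| = €256.81

€256.81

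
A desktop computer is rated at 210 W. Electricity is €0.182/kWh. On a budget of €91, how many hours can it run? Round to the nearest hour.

2381 h

Energy budget = €91 / €0.182 per kWh = 500 kWh = 500,000 Wh
Runtime = 500,000 Wh / 210 W = 2,381 h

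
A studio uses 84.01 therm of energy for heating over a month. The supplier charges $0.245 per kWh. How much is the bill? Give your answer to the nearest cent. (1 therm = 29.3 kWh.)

84.01 therm × (29.3 kWh/therm) = 2,461 kWh
Cost = 2,461 kWh × $0.245/kWh = $603.07

$603.07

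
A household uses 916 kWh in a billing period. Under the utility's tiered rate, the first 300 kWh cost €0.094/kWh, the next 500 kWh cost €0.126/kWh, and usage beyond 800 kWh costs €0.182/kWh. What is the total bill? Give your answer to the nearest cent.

€112.31

First 300 kWh × €0.094 = €28.20
Next 500 kWh × €0.126 = €63.00
Remaining 116 kWh × €0.182 = €21.11
Total = €112.31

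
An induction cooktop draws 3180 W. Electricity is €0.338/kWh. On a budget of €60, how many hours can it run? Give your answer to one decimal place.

55.8 h

Energy budget = €60 / €0.338 per kWh = 177.5 kWh = 177,515 Wh
Runtime = 177,515 Wh / 3180 W = 55.82 h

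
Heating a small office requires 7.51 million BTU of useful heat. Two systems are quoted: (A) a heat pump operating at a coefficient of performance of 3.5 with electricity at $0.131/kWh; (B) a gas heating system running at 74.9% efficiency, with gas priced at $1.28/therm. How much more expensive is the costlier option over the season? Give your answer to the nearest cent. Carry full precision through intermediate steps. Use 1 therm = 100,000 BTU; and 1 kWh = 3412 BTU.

$45.96

Heat load = 7.51 × 10⁶ BTU = 7,510,000 BTU
Gas: input = 7,510,000 / 0.749 = 10,026,702 BTU = 100.3 therm → 100.3 × $1.28 = $128.34
Heat pump: 7,510,000 BTU / 3412 = 2,201 kWh heat; / 3.5 = 628.9 kWh in → × $0.131 = $82.38
Difference = |$128.34 − $82.38| = $45.96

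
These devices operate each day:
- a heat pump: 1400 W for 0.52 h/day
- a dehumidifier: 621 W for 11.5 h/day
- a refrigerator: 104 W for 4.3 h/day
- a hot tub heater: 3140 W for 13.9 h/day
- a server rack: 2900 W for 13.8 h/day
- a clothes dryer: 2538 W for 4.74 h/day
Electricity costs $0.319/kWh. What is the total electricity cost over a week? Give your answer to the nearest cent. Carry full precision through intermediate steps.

heat pump: 1400 W × 0.52 h × 7 d = 5,096 Wh = 5.096 kWh
dehumidifier: 621 W × 11.5 h × 7 d = 49,990 Wh = 49.99 kWh
refrigerator: 104 W × 4.3 h × 7 d = 3,130 Wh = 3.13 kWh
hot tub heater: 3140 W × 13.9 h × 7 d = 305,522 Wh = 305.5 kWh
server rack: 2900 W × 13.8 h × 7 d = 280,140 Wh = 280.1 kWh
clothes dryer: 2538 W × 4.74 h × 7 d = 84,211 Wh = 84.21 kWh
Total energy = 5.096 + 49.99 + 3.13 + 305.5 + 280.1 + 84.21 = 728.1 kWh
Cost = 728.1 kWh × $0.319 = $232.26

$232.26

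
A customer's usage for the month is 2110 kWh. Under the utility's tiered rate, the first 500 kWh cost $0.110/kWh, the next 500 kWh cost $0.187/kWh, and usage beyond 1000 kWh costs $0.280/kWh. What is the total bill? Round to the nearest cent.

$459.30

First 500 kWh × $0.110 = $55.00
Next 500 kWh × $0.187 = $93.50
Remaining 1110 kWh × $0.280 = $310.80
Total = $459.30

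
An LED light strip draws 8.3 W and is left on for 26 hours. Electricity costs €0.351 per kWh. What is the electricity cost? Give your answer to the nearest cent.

Energy = 8.3 W × 26 h = 216 Wh = 0.2158 kWh
Cost = 0.2158 kWh × €0.351/kWh = €0.08

€0.08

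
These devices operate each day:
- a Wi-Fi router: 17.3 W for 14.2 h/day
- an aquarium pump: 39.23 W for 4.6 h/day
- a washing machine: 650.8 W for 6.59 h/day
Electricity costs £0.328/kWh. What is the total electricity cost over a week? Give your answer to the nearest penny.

£10.83

Wi-Fi router: 17.3 W × 14.2 h × 7 d = 1,720 Wh = 1.72 kWh
aquarium pump: 39.23 W × 4.6 h × 7 d = 1,263 Wh = 1.263 kWh
washing machine: 650.8 W × 6.59 h × 7 d = 30,021 Wh = 30.02 kWh
Total energy = 1.72 + 1.263 + 30.02 = 33 kWh
Cost = 33 kWh × £0.328 = £10.83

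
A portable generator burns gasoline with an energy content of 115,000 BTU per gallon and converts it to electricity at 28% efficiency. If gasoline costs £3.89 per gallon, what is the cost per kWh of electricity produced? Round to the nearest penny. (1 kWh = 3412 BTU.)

£0.41

Electrical output per gallon = 115,000 BTU × 0.28 / 3412 BTU/kWh = 9.437 kWh
Cost per kWh = £3.89 / 9.437 kWh = £0.412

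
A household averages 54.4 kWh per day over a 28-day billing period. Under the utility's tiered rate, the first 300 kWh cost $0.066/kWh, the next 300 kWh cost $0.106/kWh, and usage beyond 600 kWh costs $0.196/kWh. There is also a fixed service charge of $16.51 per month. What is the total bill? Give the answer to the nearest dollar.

$249

Usage = 54.4 kWh/day × 28 days = 1523.2 kWh
First 300 kWh × $0.066 = $19.80
Next 300 kWh × $0.106 = $31.80
Remaining 923.2 kWh × $0.196 = $180.95
Energy charge = $232.55; + service $16.51 = $249.06 ≈ $249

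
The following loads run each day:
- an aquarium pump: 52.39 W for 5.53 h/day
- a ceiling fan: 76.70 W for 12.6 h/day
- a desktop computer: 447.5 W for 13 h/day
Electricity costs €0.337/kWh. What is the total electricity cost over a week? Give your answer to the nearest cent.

€16.69

aquarium pump: 52.39 W × 5.53 h × 7 d = 2,028 Wh = 2.028 kWh
ceiling fan: 76.70 W × 12.6 h × 7 d = 6,765 Wh = 6.765 kWh
desktop computer: 447.5 W × 13 h × 7 d = 40,722 Wh = 40.72 kWh
Total energy = 2.028 + 6.765 + 40.72 = 49.52 kWh
Cost = 49.52 kWh × €0.337 = €16.69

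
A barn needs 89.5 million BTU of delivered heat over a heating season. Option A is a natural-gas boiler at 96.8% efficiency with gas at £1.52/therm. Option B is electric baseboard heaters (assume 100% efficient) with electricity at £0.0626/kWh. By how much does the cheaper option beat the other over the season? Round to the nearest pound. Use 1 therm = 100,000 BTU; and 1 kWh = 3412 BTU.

Heat load = 89.5 × 10⁶ BTU = 89,500,000 BTU
Gas: input = 89,500,000 / 0.968 = 92,458,678 BTU = 924.6 therm → 924.6 × £1.52 = £1,405.37
Electric: 89,500,000 BTU / 3412 = 26,230 kWh → × £0.0626 = £1,642.06
Difference = |£1,405.37 − £1,642.06| = £236.69 ≈ £237

£237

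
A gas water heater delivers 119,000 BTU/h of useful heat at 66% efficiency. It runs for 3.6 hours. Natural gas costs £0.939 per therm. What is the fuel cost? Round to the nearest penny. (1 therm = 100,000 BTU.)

Heat delivered = 119,000 BTU/h × 3.6 h = 428,400 BTU
Gas input = 428,400 / 0.66 = 649,091 BTU
= 649,091 / 100,000 = 6.491 therm
Cost = 6.491 × £0.939/therm = £6.09

£6.09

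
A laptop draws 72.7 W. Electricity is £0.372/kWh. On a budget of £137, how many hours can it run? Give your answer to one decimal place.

5065.7 h

Energy budget = £137 / £0.372 per kWh = 368.3 kWh = 368,280 Wh
Runtime = 368,280 Wh / 72.7 W = 5,066 h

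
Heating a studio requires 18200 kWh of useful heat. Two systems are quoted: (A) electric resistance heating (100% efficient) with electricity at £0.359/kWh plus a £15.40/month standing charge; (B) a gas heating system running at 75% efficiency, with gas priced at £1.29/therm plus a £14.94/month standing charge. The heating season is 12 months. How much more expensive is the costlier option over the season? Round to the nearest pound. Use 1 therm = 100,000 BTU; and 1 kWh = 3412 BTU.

£5471

Heat load = 18200 kWh × 3412 = 62,098,400 BTU
Gas: input = 62,098,400 / 0.75 = 82,797,867 BTU = 828 therm → 828 × £1.29 = £1,068.09; + 12 × £14.94 standing = £1,247.37
Electric: 62,098,400 BTU / 3412 = 18,200 kWh → × £0.359 = £6,533.80; + 12 × £15.40 standing = £6,718.60
Difference = |£1,247.37 − £6,718.60| = £5,471.23 ≈ £5471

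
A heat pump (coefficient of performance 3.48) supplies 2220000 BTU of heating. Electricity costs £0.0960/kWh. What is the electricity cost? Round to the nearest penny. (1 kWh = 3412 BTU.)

Heat delivered = 2,220,000 BTU / 3412 = 650.6 kWh
Electrical input = 650.6 kWh / 3.48 = 187 kWh
Cost = 187 × £0.0960/kWh = £17.95

£17.95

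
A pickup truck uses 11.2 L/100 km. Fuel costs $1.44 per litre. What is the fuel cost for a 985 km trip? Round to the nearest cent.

Fuel = 11.2 L/100 km × 985 km / 100 = 110.3 L
Cost = 110.3 L × $1.44/L = $158.86

$158.86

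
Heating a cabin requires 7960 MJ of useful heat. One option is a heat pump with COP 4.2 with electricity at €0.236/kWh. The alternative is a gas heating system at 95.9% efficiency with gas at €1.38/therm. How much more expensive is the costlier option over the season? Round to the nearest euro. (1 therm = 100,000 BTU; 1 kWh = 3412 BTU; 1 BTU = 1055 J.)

Heat load = 7960 MJ = 7,960,000,000 J / 1055 = 7,545,024 BTU
Gas: input = 7,545,024 / 0.959 = 7,867,595 BTU = 78.68 therm → 78.68 × €1.38 = €108.57
Heat pump: 7,545,024 BTU / 3412 = 2,211 kWh heat; / 4.2 = 526.5 kWh in → × €0.236 = €124.26
Difference = |€108.57 − €124.26| = €15.68 ≈ €16

€16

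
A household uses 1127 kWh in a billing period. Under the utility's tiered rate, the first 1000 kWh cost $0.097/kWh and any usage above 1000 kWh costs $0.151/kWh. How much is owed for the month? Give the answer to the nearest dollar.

$116

First 1000 kWh × $0.097 = $97.00
Remaining 127 kWh × $0.151 = $19.18
Total = $116.18 ≈ $116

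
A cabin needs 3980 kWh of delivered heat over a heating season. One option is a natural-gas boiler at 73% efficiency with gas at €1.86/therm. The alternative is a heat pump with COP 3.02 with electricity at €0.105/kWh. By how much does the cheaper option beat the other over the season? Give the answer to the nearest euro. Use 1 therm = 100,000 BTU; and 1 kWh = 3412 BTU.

Heat load = 3980 kWh × 3412 = 13,579,760 BTU
Gas: input = 13,579,760 / 0.73 = 18,602,411 BTU = 186 therm → 186 × €1.86 = €346.00
Heat pump: 13,579,760 BTU / 3412 = 3,980 kWh heat; / 3.02 = 1,318 kWh in → × €0.105 = €138.38
Difference = |€346.00 − €138.38| = €207.63 ≈ €208

€208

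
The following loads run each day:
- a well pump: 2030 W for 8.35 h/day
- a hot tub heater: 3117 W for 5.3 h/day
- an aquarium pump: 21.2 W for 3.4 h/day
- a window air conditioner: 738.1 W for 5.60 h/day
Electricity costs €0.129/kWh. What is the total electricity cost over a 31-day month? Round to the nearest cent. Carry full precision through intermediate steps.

well pump: 2030 W × 8.35 h × 31 d = 525,466 Wh = 525.5 kWh
hot tub heater: 3117 W × 5.3 h × 31 d = 512,123 Wh = 512.1 kWh
aquarium pump: 21.2 W × 3.4 h × 31 d = 2,234 Wh = 2.234 kWh
window air conditioner: 738.1 W × 5.60 h × 31 d = 128,134 Wh = 128.1 kWh
Total energy = 525.5 + 512.1 + 2.234 + 128.1 = 1,168 kWh
Cost = 1,168 kWh × €0.129 = €150.67

€150.67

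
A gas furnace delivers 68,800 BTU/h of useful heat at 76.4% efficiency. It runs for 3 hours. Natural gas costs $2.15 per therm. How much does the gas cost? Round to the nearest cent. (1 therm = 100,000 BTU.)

Heat delivered = 68,800 BTU/h × 3 h = 206,400 BTU
Gas input = 206,400 / 0.764 = 270,157 BTU
= 270,157 / 100,000 = 2.702 therm
Cost = 2.702 × $2.15/therm = $5.81

$5.81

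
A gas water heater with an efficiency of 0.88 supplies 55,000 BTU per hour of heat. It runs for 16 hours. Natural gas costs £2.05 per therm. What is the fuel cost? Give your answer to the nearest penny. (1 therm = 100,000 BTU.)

£20.50

Heat delivered = 55,000 BTU/h × 16 h = 880,000 BTU
Gas input = 880,000 / 0.88 = 1,000,000 BTU
= 1,000,000 / 100,000 = 10 therm
Cost = 10 × £2.05/therm = £20.50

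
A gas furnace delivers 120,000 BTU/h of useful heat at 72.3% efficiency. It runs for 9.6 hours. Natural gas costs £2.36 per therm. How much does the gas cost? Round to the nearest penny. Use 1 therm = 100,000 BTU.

£37.60

Heat delivered = 120,000 BTU/h × 9.6 h = 1,152,000 BTU
Gas input = 1,152,000 / 0.723 = 1,593,361 BTU
= 1,593,361 / 100,000 = 15.93 therm
Cost = 15.93 × £2.36/therm = £37.60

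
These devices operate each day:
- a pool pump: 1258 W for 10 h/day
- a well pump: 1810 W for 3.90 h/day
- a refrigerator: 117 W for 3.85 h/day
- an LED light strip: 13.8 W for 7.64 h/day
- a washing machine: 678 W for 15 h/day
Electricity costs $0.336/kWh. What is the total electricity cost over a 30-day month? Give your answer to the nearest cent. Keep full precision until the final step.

$306.08

pool pump: 1258 W × 10 h × 30 d = 377,400 Wh = 377.4 kWh
well pump: 1810 W × 3.90 h × 30 d = 211,770 Wh = 211.8 kWh
refrigerator: 117 W × 3.85 h × 30 d = 13,514 Wh = 13.51 kWh
LED light strip: 13.8 W × 7.64 h × 30 d = 3,163 Wh = 3.163 kWh
washing machine: 678 W × 15 h × 30 d = 305,100 Wh = 305.1 kWh
Total energy = 377.4 + 211.8 + 13.51 + 3.163 + 305.1 = 910.9 kWh
Cost = 910.9 kWh × $0.336 = $306.08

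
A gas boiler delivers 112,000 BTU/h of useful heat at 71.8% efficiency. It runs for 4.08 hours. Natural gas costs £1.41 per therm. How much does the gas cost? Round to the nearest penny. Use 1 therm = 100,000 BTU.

£8.97

Heat delivered = 112,000 BTU/h × 4.08 h = 456,960 BTU
Gas input = 456,960 / 0.718 = 636,435 BTU
= 636,435 / 100,000 = 6.364 therm
Cost = 6.364 × £1.41/therm = £8.97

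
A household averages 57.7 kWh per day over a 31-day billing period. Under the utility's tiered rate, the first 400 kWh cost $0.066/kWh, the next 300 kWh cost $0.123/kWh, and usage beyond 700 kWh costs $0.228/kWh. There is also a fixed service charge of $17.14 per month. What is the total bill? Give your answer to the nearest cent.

Usage = 57.7 kWh/day × 31 days = 1788.7 kWh
First 400 kWh × $0.066 = $26.40
Next 300 kWh × $0.123 = $36.90
Remaining 1088.7 kWh × $0.228 = $248.22
Energy charge = $311.52; + service $17.14 = $328.66

$328.66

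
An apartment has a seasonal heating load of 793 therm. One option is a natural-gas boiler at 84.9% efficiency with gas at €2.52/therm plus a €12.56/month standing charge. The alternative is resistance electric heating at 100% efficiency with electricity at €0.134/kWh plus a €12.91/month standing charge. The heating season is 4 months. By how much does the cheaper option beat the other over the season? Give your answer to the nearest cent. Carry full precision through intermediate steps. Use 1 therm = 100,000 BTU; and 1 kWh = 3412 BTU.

€761.98

Heat load = 793 therm × 100,000 = 79,300,000 BTU
Gas: input = 79,300,000 / 0.849 = 93,404,005 BTU = 934 therm → 934 × €2.52 = €2,353.78; + 4 × €12.56 standing = €2,404.02
Electric: 79,300,000 BTU / 3412 = 23,240 kWh → × €0.134 = €3,114.36; + 4 × €12.91 standing = €3,166.00
Difference = |€2,404.02 − €3,166.00| = €761.98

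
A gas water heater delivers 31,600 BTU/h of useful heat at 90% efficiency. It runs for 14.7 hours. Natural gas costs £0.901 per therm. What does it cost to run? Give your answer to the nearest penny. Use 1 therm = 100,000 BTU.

Heat delivered = 31,600 BTU/h × 14.7 h = 464,520 BTU
Gas input = 464,520 / 0.90 = 516,133 BTU
= 516,133 / 100,000 = 5.161 therm
Cost = 5.161 × £0.901/therm = £4.65

£4.65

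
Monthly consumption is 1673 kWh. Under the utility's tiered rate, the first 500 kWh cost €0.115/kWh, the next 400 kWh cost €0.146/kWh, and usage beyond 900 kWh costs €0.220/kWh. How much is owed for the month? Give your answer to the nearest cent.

€285.96

First 500 kWh × €0.115 = €57.50
Next 400 kWh × €0.146 = €58.40
Remaining 773 kWh × €0.220 = €170.06
Total = €285.96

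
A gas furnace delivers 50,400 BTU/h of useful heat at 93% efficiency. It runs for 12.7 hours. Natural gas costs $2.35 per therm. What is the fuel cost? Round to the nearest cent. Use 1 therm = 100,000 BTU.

$16.17

Heat delivered = 50,400 BTU/h × 12.7 h = 640,080 BTU
Gas input = 640,080 / 0.93 = 688,258 BTU
= 688,258 / 100,000 = 6.883 therm
Cost = 6.883 × $2.35/therm = $16.17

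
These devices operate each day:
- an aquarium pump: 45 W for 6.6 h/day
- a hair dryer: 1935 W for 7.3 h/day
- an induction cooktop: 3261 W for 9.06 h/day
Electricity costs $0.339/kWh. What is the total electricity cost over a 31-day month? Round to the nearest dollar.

aquarium pump: 45 W × 6.6 h × 31 d = 9,207 Wh = 9.207 kWh
hair dryer: 1935 W × 7.3 h × 31 d = 437,890 Wh = 437.9 kWh
induction cooktop: 3261 W × 9.06 h × 31 d = 915,884 Wh = 915.9 kWh
Total energy = 9.207 + 437.9 + 915.9 = 1,363 kWh
Cost = 1,363 kWh × $0.339 = $462.05 ≈ $462

$462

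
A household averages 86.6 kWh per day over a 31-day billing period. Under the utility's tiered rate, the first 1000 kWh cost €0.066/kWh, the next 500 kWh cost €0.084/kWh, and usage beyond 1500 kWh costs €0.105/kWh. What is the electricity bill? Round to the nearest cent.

€232.38

Usage = 86.6 kWh/day × 31 days = 2684.6 kWh
First 1000 kWh × €0.066 = €66.00
Next 500 kWh × €0.084 = €42.00
Remaining 1184.6 kWh × €0.105 = €124.38
Total = €232.38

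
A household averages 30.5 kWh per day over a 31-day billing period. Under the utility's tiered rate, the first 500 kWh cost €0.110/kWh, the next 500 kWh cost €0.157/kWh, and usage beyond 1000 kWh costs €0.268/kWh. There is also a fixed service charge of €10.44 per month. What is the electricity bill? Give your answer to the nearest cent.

€135.38

Usage = 30.5 kWh/day × 31 days = 945.5 kWh
First 500 kWh × €0.110 = €55.00
Next 445.5 kWh × €0.157 = €69.94
Remaining tier: 0 kWh (not reached)
Energy charge = €124.94; + service €10.44 = €135.38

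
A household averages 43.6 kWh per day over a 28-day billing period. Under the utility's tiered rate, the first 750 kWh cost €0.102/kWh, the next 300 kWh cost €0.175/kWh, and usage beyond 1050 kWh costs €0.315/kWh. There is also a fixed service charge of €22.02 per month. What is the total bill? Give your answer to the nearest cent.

Usage = 43.6 kWh/day × 28 days = 1220.8 kWh
First 750 kWh × €0.102 = €76.50
Next 300 kWh × €0.175 = €52.50
Remaining 170.8 kWh × €0.315 = €53.80
Energy charge = €182.80; + service €22.02 = €204.82

€204.82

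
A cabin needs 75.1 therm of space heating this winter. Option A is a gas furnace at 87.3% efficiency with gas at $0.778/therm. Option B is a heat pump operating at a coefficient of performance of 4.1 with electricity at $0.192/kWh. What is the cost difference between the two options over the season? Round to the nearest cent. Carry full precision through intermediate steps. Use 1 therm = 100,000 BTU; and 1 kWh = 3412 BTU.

Heat load = 75.1 therm × 100,000 = 7,510,000 BTU
Gas: input = 7,510,000 / 0.873 = 8,602,520 BTU = 86.03 therm → 86.03 × $0.778 = $66.93
Heat pump: 7,510,000 BTU / 3412 = 2,201 kWh heat; / 4.1 = 536.8 kWh in → × $0.192 = $103.07
Difference = |$66.93 − $103.07| = $36.15

$36.15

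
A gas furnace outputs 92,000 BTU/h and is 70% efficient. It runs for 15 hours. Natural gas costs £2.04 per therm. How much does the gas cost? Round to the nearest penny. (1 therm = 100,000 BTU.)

Heat delivered = 92,000 BTU/h × 15 h = 1,380,000 BTU
Gas input = 1,380,000 / 0.70 = 1,971,429 BTU
= 1,971,429 / 100,000 = 19.71 therm
Cost = 19.71 × £2.04/therm = £40.22

£40.22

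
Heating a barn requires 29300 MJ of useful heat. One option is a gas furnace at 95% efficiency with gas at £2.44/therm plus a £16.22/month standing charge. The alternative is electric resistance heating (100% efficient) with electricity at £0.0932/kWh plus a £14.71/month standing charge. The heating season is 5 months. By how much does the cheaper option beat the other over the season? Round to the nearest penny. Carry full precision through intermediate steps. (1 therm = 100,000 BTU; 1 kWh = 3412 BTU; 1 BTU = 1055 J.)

Heat load = 29300 MJ = 29,300,000,000 J / 1055 = 27,772,512 BTU
Gas: input = 27,772,512 / 0.95 = 29,234,223 BTU = 292.3 therm → 292.3 × £2.44 = £713.32; + 5 × £16.22 standing = £794.42
Electric: 27,772,512 BTU / 3412 = 8,140 kWh → × £0.0932 = £758.62; + 5 × £14.71 standing = £832.17
Difference = |£794.42 − £832.17| = £37.75

£37.75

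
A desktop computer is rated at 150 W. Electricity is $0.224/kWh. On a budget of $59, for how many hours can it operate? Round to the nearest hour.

Energy budget = $59 / $0.224 per kWh = 263.4 kWh = 263,393 Wh
Runtime = 263,393 Wh / 150 W = 1,756 h

1756 h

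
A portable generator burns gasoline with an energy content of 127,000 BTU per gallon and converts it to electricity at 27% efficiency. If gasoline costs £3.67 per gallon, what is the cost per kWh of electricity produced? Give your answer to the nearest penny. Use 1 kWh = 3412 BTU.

Electrical output per gallon = 127,000 BTU × 0.27 / 3412 BTU/kWh = 10.05 kWh
Cost per kWh = £3.67 / 10.05 kWh = £0.365

£0.37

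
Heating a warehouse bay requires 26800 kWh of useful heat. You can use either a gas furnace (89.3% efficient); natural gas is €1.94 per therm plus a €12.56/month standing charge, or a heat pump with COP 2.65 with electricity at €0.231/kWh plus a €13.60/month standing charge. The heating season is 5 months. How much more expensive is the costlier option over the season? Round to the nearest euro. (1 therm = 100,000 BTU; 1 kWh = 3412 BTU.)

Heat load = 26800 kWh × 3412 = 91,441,600 BTU
Gas: input = 91,441,600 / 0.893 = 102,398,208 BTU = 1,024 therm → 1,024 × €1.94 = €1,986.53; + 5 × €12.56 standing = €2,049.33
Heat pump: 91,441,600 BTU / 3412 = 26,800 kWh heat; / 2.65 = 10,110 kWh in → × €0.231 = €2,336.15; + 5 × €13.60 standing = €2,404.15
Difference = |€2,049.33 − €2,404.15| = €354.83 ≈ €355

€355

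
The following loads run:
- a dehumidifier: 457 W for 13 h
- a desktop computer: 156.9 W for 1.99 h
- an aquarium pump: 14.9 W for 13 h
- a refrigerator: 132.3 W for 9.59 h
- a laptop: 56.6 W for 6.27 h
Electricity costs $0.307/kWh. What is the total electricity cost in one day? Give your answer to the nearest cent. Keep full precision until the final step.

dehumidifier: 457 W × 13 h = 5,941 Wh = 5.941 kWh
desktop computer: 156.9 W × 1.99 h = 312 Wh = 0.3122 kWh
aquarium pump: 14.9 W × 13 h = 194 Wh = 0.1937 kWh
refrigerator: 132.3 W × 9.59 h = 1,269 Wh = 1.269 kWh
laptop: 56.6 W × 6.27 h = 355 Wh = 0.3549 kWh
Total energy = 5.941 + 0.3122 + 0.1937 + 1.269 + 0.3549 = 8.071 kWh
Cost = 8.071 kWh × $0.307 = $2.48

$2.48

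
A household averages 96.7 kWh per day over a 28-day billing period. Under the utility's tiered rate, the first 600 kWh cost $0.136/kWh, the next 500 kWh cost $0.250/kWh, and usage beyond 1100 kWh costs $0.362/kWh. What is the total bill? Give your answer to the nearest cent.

$788.55

Usage = 96.7 kWh/day × 28 days = 2707.6 kWh
First 600 kWh × $0.136 = $81.60
Next 500 kWh × $0.250 = $125.00
Remaining 1607.6 kWh × $0.362 = $581.95
Total = $788.55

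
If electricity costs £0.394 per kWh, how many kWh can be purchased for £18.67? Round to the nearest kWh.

£18.67 / £0.394 per kWh = 47.39 kWh

47 kWh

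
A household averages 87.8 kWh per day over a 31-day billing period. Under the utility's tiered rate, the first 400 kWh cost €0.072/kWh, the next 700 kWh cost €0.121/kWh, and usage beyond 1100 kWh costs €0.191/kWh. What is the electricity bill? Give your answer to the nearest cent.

Usage = 87.8 kWh/day × 31 days = 2721.8 kWh
First 400 kWh × €0.072 = €28.80
Next 700 kWh × €0.121 = €84.70
Remaining 1621.8 kWh × €0.191 = €309.76
Total = €423.26

€423.26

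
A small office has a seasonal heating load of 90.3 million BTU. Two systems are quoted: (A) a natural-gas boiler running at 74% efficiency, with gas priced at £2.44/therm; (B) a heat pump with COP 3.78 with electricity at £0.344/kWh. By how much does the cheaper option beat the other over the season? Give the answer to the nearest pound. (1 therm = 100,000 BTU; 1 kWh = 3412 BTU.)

£569

Heat load = 90.3 × 10⁶ BTU = 90,300,000 BTU
Gas: input = 90,300,000 / 0.74 = 122,027,027 BTU = 1,220 therm → 1,220 × £2.44 = £2,977.46
Heat pump: 90,300,000 BTU / 3412 = 26,470 kWh heat; / 3.78 = 7,001 kWh in → × £0.344 = £2,408.49
Difference = |£2,977.46 − £2,408.49| = £568.97 ≈ £569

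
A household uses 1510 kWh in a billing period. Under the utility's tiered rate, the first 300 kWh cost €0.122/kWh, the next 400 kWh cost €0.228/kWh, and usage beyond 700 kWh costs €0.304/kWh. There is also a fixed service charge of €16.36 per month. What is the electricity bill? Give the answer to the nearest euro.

First 300 kWh × €0.122 = €36.60
Next 400 kWh × €0.228 = €91.20
Remaining 810 kWh × €0.304 = €246.24
Energy charge = €374.04; + service €16.36 = €390.40 ≈ €390

€390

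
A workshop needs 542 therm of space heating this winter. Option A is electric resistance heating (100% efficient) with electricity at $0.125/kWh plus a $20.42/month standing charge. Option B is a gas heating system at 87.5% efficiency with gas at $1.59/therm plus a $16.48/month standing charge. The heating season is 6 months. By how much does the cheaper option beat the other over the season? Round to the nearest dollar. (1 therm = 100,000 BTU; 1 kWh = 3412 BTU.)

$1024

Heat load = 542 therm × 100,000 = 54,200,000 BTU
Gas: input = 54,200,000 / 0.875 = 61,942,857 BTU = 619.4 therm → 619.4 × $1.59 = $984.89; + 6 × $16.48 standing = $1,083.77
Electric: 54,200,000 BTU / 3412 = 15,890 kWh → × $0.125 = $1,985.64; + 6 × $20.42 standing = $2,108.16
Difference = |$1,083.77 − $2,108.16| = $1,024.39 ≈ $1024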